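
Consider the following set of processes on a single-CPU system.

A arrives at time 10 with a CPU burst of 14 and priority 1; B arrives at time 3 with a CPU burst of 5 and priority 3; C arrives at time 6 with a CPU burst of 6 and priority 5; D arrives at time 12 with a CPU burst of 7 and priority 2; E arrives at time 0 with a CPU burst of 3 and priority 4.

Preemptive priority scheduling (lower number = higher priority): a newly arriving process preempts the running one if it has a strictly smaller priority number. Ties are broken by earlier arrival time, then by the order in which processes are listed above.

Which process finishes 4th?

D

Timeline: | E 0-3 | B 3-8 | C 8-10 | A 10-24 | D 24-31 | C 31-35 |
Completion: A=24  B=8  C=35  D=31  E=3
Turnaround (C−A): A=14  B=5  C=29  D=19  E=3
Finish order: E → B → A → D → C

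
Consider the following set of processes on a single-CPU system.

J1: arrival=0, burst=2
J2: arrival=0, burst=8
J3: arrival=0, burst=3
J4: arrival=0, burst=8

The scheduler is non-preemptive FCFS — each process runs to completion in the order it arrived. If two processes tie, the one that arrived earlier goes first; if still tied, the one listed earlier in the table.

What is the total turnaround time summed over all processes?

Gantt: | J1 0-2 | J2 2-10 | J3 10-13 | J4 13-21 |
Completion: J1=2  J2=10  J3=13  J4=21
Turnaround (C−A): J1=2  J2=10  J3=13  J4=21
Turnaround = completion − arrival: J1=2, J2=10, J3=13, J4=21
Total turnaround = 2 + 10 + 13 + 21 = 46

46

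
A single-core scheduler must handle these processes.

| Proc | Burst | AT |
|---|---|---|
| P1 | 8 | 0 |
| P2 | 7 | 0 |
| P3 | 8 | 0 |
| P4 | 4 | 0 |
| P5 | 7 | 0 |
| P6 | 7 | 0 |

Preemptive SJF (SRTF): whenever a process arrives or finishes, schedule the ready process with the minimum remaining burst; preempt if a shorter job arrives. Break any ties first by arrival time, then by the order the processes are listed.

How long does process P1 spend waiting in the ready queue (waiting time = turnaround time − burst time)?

Schedule: | P4 0-4 | P2 4-11 | P5 11-18 | P6 18-25 | P1 25-33 | P3 33-41 |
Completion: P1=33  P2=11  P3=41  P4=4  P5=18  P6=25
Waiting(P1) = turnaround − burst = 33 − 8 = 25

25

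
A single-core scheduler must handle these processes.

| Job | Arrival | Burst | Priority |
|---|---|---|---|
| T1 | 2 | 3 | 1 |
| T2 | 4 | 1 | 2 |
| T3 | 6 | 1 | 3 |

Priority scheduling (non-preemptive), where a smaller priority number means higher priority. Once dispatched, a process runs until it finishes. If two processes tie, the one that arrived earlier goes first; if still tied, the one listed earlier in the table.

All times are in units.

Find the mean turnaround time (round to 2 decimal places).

Schedule: | idle 0-2 | T1 2-5 | T2 5-6 | T3 6-7 |
Completion: T1=5  T2=6  T3=7
Turnaround times: T1=3, T2=2, T3=1
Average turnaround = (3+2+1) / 3 = 6/3 = 2.00

2.00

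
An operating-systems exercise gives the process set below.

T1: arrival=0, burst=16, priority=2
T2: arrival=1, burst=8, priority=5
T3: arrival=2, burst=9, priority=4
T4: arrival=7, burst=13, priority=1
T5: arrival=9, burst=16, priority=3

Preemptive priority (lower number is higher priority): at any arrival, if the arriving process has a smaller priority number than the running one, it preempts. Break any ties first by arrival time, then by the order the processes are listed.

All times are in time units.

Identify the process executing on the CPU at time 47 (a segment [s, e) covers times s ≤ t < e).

T3

Schedule: | T1 0-7 | T4 7-20 | T1 20-29 | T5 29-45 | T3 45-54 | T2 54-62 |
Completion: T1=29  T2=62  T3=54  T4=20  T5=45
Turnaround (C−A): T1=29  T2=61  T3=52  T4=13  T5=36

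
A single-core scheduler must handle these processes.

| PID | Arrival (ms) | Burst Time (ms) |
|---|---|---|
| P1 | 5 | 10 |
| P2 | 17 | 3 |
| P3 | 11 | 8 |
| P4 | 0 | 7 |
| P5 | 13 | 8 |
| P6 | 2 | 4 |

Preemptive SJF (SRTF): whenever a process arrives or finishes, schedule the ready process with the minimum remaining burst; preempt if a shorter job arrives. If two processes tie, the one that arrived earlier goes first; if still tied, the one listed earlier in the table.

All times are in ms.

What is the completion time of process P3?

Gantt: | P4 0-2 | P6 2-6 | P4 6-11 | P3 11-19 | P2 19-22 | P5 22-30 | P1 30-40 |
Completion: P1=40  P2=22  P3=19  P4=11  P5=30  P6=6
Turnaround (C−A): P1=35  P2=5  P3=8  P4=11  P5=17  P6=4

19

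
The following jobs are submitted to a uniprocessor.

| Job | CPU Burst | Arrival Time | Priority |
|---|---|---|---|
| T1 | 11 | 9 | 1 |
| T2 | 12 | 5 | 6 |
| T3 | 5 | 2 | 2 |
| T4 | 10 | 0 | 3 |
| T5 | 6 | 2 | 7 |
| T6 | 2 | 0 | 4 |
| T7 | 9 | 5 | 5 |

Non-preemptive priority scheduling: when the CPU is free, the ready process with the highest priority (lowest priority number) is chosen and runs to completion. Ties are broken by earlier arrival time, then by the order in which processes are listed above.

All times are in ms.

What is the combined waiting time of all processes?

Schedule: | T4 0-10 | T1 10-21 | T3 21-26 | T6 26-28 | T7 28-37 | T2 37-49 | T5 49-55 |
Completion: T1=21  T2=49  T3=26  T4=10  T5=55  T6=28  T7=37
Waiting = turnaround − burst: T1=1, T2=32, T3=19, T4=0, T5=47, T6=26, T7=23
Total waiting = 1 + 32 + 19 + 0 + 47 + 26 + 23 = 148

148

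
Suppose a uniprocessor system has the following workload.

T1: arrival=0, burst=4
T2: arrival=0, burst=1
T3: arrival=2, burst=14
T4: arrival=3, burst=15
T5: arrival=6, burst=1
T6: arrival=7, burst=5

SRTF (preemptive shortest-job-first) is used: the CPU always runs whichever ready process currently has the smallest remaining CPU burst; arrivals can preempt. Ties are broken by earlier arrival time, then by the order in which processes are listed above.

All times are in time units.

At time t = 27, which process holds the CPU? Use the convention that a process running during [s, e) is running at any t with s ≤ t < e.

Timeline: | T2 0-1 | T1 1-5 | T3 5-6 | T5 6-7 | T6 7-12 | T3 12-25 | T4 25-40 |
Completion: T1=5  T2=1  T3=25  T4=40  T5=7  T6=12

T4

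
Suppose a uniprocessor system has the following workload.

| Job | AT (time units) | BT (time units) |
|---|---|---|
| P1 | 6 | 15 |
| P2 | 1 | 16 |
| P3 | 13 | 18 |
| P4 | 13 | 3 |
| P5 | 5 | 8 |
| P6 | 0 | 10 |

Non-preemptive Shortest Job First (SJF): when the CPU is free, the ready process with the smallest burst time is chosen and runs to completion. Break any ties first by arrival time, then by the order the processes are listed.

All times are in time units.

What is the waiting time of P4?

5

Gantt: | P6 0-10 | P5 10-18 | P4 18-21 | P1 21-36 | P2 36-52 | P3 52-70 |
Completion: P1=36  P2=52  P3=70  P4=21  P5=18  P6=10
Waiting(P4) = turnaround − burst = 8 − 3 = 5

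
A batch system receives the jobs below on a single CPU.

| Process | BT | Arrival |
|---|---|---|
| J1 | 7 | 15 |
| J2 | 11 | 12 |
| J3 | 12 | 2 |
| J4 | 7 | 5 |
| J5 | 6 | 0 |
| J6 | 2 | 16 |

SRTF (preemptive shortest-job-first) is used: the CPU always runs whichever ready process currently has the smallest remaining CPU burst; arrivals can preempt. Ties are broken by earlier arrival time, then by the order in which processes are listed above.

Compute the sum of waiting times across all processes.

Gantt: | J5 0-6 | J4 6-13 | J2 13-15 | J1 15-16 | J6 16-18 | J1 18-24 | J2 24-33 | J3 33-45 |
Completion: J1=24  J2=33  J3=45  J4=13  J5=6  J6=18
Turnaround (C−A): J1=9  J2=21  J3=43  J4=8  J5=6  J6=2
Waiting = turnaround − burst: J1=2, J2=10, J3=31, J4=1, J5=0, J6=0
Total waiting = 2 + 10 + 31 + 1 + 0 + 0 = 44

44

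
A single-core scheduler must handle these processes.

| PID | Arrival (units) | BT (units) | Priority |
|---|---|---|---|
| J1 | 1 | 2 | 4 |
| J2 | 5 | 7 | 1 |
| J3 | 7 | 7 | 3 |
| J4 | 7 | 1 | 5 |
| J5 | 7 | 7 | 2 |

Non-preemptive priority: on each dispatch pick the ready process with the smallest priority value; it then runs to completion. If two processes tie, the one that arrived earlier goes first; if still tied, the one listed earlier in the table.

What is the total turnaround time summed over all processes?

60

Schedule: | idle 0-1 | J1 1-3 | idle 3-5 | J2 5-12 | J5 12-19 | J3 19-26 | J4 26-27 |
Completion: J1=3  J2=12  J3=26  J4=27  J5=19
Turnaround (C−A): J1=2  J2=7  J3=19  J4=20  J5=12
Turnaround = completion − arrival: J1=2, J2=7, J3=19, J4=20, J5=12
Total turnaround = 2 + 7 + 19 + 20 + 12 = 60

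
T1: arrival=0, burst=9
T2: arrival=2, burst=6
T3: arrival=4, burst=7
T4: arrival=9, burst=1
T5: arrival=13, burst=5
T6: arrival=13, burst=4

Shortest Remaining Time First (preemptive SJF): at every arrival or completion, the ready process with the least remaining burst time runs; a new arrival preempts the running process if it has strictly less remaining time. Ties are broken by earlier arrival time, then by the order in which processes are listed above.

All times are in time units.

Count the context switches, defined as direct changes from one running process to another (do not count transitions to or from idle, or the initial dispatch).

7

Schedule: | T1 0-2 | T2 2-8 | T1 8-9 | T4 9-10 | T1 10-16 | T6 16-20 | T5 20-25 | T3 25-32 |
Completion: T1=16  T2=8  T3=32  T4=10  T5=25  T6=20
Turnaround (C−A): T1=16  T2=6  T3=28  T4=1  T5=12  T6=7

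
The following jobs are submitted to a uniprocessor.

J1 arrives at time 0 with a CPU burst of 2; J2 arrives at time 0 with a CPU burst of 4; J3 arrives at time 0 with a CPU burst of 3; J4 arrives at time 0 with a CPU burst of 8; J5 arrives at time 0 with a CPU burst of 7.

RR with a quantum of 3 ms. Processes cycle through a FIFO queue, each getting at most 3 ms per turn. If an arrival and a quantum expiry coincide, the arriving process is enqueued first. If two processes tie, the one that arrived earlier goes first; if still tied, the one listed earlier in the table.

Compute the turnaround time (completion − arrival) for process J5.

24

Timeline: | J1 0-2 | J2 2-5 | J3 5-8 | J4 8-11 | J5 11-14 | J2 14-15 | J4 15-18 | J5 18-21 | J4 21-23 | J5 23-24 |
Completion: J1=2  J2=15  J3=8  J4=23  J5=24
Turnaround (C−A): J1=2  J2=15  J3=8  J4=23  J5=24
Turnaround(J5) = completion − arrival = 24 − 0 = 24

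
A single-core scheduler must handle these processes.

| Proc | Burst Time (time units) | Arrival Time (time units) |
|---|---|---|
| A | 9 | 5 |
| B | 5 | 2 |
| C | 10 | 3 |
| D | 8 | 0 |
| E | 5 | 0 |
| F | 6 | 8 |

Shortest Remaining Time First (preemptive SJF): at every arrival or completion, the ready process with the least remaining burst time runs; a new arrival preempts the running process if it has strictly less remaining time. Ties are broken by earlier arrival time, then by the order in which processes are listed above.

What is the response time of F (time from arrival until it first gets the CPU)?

2

Timeline: | E 0-5 | B 5-10 | F 10-16 | D 16-24 | A 24-33 | C 33-43 |
Completion: A=33  B=10  C=43  D=24  E=5  F=16
Turnaround (C−A): A=28  B=8  C=40  D=24  E=5  F=8
Response(F) = first start − arrival = 10 − 8 = 2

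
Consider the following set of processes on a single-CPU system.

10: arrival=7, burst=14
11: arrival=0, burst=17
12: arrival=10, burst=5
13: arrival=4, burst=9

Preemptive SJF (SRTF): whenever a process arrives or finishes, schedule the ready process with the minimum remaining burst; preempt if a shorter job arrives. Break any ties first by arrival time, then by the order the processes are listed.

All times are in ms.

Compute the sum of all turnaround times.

86

Schedule: | 11 0-4 | 13 4-13 | 12 13-18 | 11 18-31 | 10 31-45 |
Completion: 10=45  11=31  12=18  13=13
Turnaround = completion − arrival: 10=38, 11=31, 12=8, 13=9
Total turnaround = 38 + 31 + 8 + 9 = 86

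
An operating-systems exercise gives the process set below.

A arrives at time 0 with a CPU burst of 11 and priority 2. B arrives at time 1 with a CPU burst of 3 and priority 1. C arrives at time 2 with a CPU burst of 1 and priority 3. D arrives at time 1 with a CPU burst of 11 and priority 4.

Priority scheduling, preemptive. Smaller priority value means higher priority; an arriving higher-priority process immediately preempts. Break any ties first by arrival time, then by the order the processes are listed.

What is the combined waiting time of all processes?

Gantt: | A 0-1 | B 1-4 | A 4-14 | C 14-15 | D 15-26 |
Completion: A=14  B=4  C=15  D=26
Waiting = turnaround − burst: A=3, B=0, C=12, D=14
Total waiting = 3 + 0 + 12 + 14 = 29

29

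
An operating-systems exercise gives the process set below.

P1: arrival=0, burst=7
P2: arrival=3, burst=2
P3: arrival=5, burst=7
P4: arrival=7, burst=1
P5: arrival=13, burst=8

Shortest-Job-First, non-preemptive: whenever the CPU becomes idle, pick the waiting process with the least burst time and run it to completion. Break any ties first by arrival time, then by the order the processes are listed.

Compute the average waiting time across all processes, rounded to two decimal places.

Gantt: | P1 0-7 | P4 7-8 | P2 8-10 | P3 10-17 | P5 17-25 |
Completion: P1=7  P2=10  P3=17  P4=8  P5=25
Turnaround (C−A): P1=7  P2=7  P3=12  P4=1  P5=12
Waiting times: P1=0, P2=5, P3=5, P4=0, P5=4
Average waiting = (0+5+5+0+4) / 5 = 14/5 = 2.80

2.80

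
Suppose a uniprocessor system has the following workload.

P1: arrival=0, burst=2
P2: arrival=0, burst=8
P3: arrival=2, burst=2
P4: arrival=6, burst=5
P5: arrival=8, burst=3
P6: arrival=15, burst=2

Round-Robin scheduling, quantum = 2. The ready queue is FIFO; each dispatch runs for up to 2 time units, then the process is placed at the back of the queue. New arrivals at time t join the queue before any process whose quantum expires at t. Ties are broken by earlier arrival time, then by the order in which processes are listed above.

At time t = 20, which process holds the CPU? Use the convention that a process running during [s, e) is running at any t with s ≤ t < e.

P6

Gantt: | P1 0-2 | P2 2-4 | P3 4-6 | P2 6-8 | P4 8-10 | P5 10-12 | P2 12-14 | P4 14-16 | P5 16-17 | P2 17-19 | P6 19-21 | P4 21-22 |
Completion: P1=2  P2=19  P3=6  P4=22  P5=17  P6=21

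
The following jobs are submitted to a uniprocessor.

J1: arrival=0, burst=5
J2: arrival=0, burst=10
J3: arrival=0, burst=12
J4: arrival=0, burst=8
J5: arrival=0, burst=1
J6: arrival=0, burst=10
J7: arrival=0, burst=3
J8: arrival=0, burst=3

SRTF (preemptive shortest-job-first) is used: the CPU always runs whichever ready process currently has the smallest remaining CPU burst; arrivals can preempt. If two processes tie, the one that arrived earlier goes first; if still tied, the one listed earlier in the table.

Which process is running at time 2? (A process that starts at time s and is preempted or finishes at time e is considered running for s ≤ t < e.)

Timeline: | J5 0-1 | J7 1-4 | J8 4-7 | J1 7-12 | J4 12-20 | J2 20-30 | J6 30-40 | J3 40-52 |
Completion: J1=12  J2=30  J3=52  J4=20  J5=1  J6=40  J7=4  J8=7

J7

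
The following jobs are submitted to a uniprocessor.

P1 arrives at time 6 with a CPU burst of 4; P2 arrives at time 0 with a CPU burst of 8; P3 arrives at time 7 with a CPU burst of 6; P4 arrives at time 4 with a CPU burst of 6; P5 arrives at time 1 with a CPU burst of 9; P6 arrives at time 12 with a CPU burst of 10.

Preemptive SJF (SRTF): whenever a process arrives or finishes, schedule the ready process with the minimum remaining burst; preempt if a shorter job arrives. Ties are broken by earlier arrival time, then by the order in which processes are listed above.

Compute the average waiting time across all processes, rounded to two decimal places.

10.83

Gantt: | P2 0-8 | P1 8-12 | P4 12-18 | P3 18-24 | P5 24-33 | P6 33-43 |
Completion: P1=12  P2=8  P3=24  P4=18  P5=33  P6=43
Waiting times: P1=2, P2=0, P3=11, P4=8, P5=23, P6=21
Average waiting = (2+0+11+8+23+21) / 6 = 65/6 = 10.83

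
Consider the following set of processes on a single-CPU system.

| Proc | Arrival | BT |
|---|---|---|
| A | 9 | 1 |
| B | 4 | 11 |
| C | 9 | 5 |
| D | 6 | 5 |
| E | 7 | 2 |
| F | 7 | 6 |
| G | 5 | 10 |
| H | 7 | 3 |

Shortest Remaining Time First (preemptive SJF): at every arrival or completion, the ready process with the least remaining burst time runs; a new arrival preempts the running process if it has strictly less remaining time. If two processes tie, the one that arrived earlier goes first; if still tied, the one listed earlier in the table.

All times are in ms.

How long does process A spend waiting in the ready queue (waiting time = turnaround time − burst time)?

Timeline: | idle 0-4 | B 4-6 | D 6-7 | E 7-9 | A 9-10 | H 10-13 | D 13-17 | C 17-22 | F 22-28 | B 28-37 | G 37-47 |
Completion: A=10  B=37  C=22  D=17  E=9  F=28  G=47  H=13
Waiting(A) = turnaround − burst = 1 − 1 = 0

0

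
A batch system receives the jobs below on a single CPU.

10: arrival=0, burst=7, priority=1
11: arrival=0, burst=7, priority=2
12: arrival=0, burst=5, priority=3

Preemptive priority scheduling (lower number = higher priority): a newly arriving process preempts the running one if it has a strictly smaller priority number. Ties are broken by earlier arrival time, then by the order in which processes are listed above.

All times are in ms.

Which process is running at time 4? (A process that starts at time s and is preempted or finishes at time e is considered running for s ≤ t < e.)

10

Gantt: | 10 0-7 | 11 7-14 | 12 14-19 |
Completion: 10=7  11=14  12=19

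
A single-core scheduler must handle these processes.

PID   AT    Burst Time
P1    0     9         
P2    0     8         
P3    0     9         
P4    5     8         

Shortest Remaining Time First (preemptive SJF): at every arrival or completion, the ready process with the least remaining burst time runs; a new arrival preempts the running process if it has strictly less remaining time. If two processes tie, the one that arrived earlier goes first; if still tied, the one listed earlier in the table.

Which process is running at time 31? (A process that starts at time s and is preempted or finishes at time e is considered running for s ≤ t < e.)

P3

Gantt: | P2 0-8 | P4 8-16 | P1 16-25 | P3 25-34 |
Completion: P1=25  P2=8  P3=34  P4=16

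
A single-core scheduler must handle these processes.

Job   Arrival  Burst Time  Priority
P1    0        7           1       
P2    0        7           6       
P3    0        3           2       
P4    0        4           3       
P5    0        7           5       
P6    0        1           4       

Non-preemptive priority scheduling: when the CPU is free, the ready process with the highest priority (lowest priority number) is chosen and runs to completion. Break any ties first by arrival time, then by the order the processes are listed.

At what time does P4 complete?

14

Timeline: | P1 0-7 | P3 7-10 | P4 10-14 | P6 14-15 | P5 15-22 | P2 22-29 |
Completion: P1=7  P2=29  P3=10  P4=14  P5=22  P6=15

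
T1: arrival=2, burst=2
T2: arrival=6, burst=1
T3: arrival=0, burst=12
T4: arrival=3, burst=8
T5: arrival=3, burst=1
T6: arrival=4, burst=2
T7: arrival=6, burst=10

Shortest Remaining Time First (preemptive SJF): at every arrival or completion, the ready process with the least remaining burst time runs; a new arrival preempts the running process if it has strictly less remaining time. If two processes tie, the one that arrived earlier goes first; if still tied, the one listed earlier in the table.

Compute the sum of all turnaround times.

Gantt: | T3 0-2 | T1 2-4 | T5 4-5 | T6 5-7 | T2 7-8 | T4 8-16 | T3 16-26 | T7 26-36 |
Completion: T1=4  T2=8  T3=26  T4=16  T5=5  T6=7  T7=36
Turnaround = completion − arrival: T1=2, T2=2, T3=26, T4=13, T5=2, T6=3, T7=30
Total turnaround = 2 + 2 + 26 + 13 + 2 + 3 + 30 = 78

78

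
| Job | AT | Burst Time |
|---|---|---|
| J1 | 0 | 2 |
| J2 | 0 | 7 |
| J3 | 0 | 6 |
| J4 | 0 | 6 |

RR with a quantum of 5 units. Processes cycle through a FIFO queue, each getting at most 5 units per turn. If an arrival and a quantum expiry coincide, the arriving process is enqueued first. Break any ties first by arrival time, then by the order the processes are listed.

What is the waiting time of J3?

Schedule: | J1 0-2 | J2 2-7 | J3 7-12 | J4 12-17 | J2 17-19 | J3 19-20 | J4 20-21 |
Completion: J1=2  J2=19  J3=20  J4=21
Turnaround (C−A): J1=2  J2=19  J3=20  J4=21
Waiting(J3) = turnaround − burst = 20 − 6 = 14

14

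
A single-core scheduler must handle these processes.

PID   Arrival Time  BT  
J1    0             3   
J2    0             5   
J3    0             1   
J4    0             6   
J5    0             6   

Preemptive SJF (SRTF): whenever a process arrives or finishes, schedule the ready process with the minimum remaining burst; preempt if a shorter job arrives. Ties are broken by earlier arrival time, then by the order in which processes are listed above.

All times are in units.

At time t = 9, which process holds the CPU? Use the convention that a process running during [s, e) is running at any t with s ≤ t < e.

Schedule: | J3 0-1 | J1 1-4 | J2 4-9 | J4 9-15 | J5 15-21 |
Completion: J1=4  J2=9  J3=1  J4=15  J5=21
Turnaround (C−A): J1=4  J2=9  J3=1  J4=15  J5=21

J4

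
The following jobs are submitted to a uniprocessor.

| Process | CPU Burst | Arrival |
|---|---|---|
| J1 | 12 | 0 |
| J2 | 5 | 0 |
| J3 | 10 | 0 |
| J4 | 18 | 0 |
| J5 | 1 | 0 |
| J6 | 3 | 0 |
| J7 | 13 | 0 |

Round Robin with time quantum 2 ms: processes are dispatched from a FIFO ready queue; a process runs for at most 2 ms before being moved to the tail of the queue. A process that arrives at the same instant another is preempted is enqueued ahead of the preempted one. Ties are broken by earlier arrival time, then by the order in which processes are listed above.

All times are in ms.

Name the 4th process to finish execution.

J3

Gantt: | J1 0-2 | J2 2-4 | J3 4-6 | J4 6-8 | J5 8-9 | J6 9-11 | J7 11-13 | J1 13-15 | J2 15-17 | J3 17-19 | J4 19-21 | J6 21-22 | J7 22-24 | J1 24-26 | J2 26-27 | J3 27-29 | J4 29-31 | J7 31-33 | J1 33-35 | J3 35-37 | J4 37-39 | J7 39-41 | J1 41-43 | J3 43-45 | J4 45-47 | J7 47-49 | J1 49-51 | J4 51-53 | J7 53-55 | J4 55-57 | J7 57-58 | J4 58-62 |
Completion: J1=51  J2=27  J3=45  J4=62  J5=9  J6=22  J7=58
Turnaround (C−A): J1=51  J2=27  J3=45  J4=62  J5=9  J6=22  J7=58
Finish order: J5 → J6 → J2 → J3 → J1 → J7 → J4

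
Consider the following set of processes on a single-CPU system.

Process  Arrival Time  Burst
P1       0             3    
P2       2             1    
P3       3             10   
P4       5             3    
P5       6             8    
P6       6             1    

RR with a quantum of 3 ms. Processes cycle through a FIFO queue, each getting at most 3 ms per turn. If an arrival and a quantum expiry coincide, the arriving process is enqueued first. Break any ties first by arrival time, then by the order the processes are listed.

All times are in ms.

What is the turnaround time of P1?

Gantt: | P1 0-3 | P2 3-4 | P3 4-7 | P4 7-10 | P5 10-13 | P6 13-14 | P3 14-17 | P5 17-20 | P3 20-23 | P5 23-25 | P3 25-26 |
Completion: P1=3  P2=4  P3=26  P4=10  P5=25  P6=14
Turnaround (C−A): P1=3  P2=2  P3=23  P4=5  P5=19  P6=8
Turnaround(P1) = completion − arrival = 3 − 0 = 3

3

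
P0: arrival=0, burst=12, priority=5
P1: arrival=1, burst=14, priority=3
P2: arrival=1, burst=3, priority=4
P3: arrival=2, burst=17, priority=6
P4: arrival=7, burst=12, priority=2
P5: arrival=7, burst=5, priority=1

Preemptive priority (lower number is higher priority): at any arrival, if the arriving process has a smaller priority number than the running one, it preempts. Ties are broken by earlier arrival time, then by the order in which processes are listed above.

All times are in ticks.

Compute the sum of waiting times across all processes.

Gantt: | P0 0-1 | P1 1-7 | P5 7-12 | P4 12-24 | P1 24-32 | P2 32-35 | P0 35-46 | P3 46-63 |
Completion: P0=46  P1=32  P2=35  P3=63  P4=24  P5=12
Turnaround (C−A): P0=46  P1=31  P2=34  P3=61  P4=17  P5=5
Waiting = turnaround − burst: P0=34, P1=17, P2=31, P3=44, P4=5, P5=0
Total waiting = 34 + 17 + 31 + 44 + 5 + 0 = 131

131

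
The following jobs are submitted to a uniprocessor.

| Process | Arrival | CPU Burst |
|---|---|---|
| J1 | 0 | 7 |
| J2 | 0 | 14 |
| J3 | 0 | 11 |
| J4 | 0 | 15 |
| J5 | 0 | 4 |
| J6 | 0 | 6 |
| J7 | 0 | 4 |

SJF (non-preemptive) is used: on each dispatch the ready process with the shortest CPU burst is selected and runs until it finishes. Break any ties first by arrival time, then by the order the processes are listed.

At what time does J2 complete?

Schedule: | J5 0-4 | J7 4-8 | J6 8-14 | J1 14-21 | J3 21-32 | J2 32-46 | J4 46-61 |
Completion: J1=21  J2=46  J3=32  J4=61  J5=4  J6=14  J7=8
Turnaround (C−A): J1=21  J2=46  J3=32  J4=61  J5=4  J6=14  J7=8

46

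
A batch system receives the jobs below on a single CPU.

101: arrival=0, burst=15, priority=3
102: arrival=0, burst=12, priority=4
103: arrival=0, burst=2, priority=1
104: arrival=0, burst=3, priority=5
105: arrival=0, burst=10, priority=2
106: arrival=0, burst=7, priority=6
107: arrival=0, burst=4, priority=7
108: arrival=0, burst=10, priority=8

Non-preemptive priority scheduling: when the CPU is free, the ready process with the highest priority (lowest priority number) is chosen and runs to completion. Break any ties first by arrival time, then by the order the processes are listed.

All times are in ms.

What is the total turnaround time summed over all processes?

287

Timeline: | 103 0-2 | 105 2-12 | 101 12-27 | 102 27-39 | 104 39-42 | 106 42-49 | 107 49-53 | 108 53-63 |
Completion: 101=27  102=39  103=2  104=42  105=12  106=49  107=53  108=63
Turnaround = completion − arrival: 101=27, 102=39, 103=2, 104=42, 105=12, 106=49, 107=53, 108=63
Total turnaround = 27 + 39 + 2 + 42 + 12 + 49 + 53 + 63 = 287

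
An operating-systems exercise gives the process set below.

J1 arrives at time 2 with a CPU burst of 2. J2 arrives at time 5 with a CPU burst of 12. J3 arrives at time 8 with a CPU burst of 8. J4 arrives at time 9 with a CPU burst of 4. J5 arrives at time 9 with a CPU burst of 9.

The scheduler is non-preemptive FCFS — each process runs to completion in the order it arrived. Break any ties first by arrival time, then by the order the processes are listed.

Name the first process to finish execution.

Timeline: | idle 0-2 | J1 2-4 | idle 4-5 | J2 5-17 | J3 17-25 | J4 25-29 | J5 29-38 |
Completion: J1=4  J2=17  J3=25  J4=29  J5=38
Turnaround (C−A): J1=2  J2=12  J3=17  J4=20  J5=29
Finish order: J1 → J2 → J3 → J4 → J5

J1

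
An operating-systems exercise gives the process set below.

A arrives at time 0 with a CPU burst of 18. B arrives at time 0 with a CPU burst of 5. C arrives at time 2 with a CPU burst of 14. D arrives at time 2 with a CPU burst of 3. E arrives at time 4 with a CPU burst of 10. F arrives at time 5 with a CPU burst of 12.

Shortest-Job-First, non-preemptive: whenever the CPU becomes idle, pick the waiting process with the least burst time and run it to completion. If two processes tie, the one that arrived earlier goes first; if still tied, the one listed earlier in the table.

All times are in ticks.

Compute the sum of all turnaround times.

Gantt: | B 0-5 | D 5-8 | E 8-18 | F 18-30 | C 30-44 | A 44-62 |
Completion: A=62  B=5  C=44  D=8  E=18  F=30
Turnaround (C−A): A=62  B=5  C=42  D=6  E=14  F=25
Turnaround = completion − arrival: A=62, B=5, C=42, D=6, E=14, F=25
Total turnaround = 62 + 5 + 42 + 6 + 14 + 25 = 154

154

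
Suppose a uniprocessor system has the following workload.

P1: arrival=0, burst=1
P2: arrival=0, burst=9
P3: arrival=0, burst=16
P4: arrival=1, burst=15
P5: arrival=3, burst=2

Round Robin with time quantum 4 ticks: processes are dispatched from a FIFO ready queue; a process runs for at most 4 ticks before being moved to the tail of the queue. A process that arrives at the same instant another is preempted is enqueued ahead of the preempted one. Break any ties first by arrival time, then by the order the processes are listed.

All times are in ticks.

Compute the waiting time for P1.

0

Timeline: | P1 0-1 | P2 1-5 | P3 5-9 | P4 9-13 | P5 13-15 | P2 15-19 | P3 19-23 | P4 23-27 | P2 27-28 | P3 28-32 | P4 32-36 | P3 36-40 | P4 40-43 |
Completion: P1=1  P2=28  P3=40  P4=43  P5=15
Waiting(P1) = turnaround − burst = 1 − 1 = 0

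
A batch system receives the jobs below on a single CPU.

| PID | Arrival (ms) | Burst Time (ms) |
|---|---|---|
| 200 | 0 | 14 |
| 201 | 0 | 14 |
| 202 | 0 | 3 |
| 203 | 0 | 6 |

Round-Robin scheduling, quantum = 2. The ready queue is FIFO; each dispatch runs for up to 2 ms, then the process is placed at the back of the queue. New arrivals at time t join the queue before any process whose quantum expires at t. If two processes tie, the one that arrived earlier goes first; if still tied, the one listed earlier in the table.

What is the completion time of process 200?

35

Gantt: | 200 0-2 | 201 2-4 | 202 4-6 | 203 6-8 | 200 8-10 | 201 10-12 | 202 12-13 | 203 13-15 | 200 15-17 | 201 17-19 | 203 19-21 | 200 21-23 | 201 23-25 | 200 25-27 | 201 27-29 | 200 29-31 | 201 31-33 | 200 33-35 | 201 35-37 |
Completion: 200=35  201=37  202=13  203=21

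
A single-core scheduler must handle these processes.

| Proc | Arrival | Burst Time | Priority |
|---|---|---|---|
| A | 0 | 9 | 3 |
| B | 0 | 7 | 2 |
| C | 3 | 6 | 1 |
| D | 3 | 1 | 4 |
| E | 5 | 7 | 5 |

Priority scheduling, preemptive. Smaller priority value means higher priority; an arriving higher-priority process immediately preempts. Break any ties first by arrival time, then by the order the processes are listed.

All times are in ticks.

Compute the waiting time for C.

Schedule: | B 0-3 | C 3-9 | B 9-13 | A 13-22 | D 22-23 | E 23-30 |
Completion: A=22  B=13  C=9  D=23  E=30
Turnaround (C−A): A=22  B=13  C=6  D=20  E=25
Waiting(C) = turnaround − burst = 6 − 6 = 0

0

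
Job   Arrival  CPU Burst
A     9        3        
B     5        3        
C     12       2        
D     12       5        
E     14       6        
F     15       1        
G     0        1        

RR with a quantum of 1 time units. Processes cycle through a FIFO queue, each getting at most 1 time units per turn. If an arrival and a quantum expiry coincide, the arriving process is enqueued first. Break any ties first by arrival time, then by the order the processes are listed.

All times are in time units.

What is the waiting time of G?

0

Timeline: | G 0-1 | idle 1-5 | B 5-8 | idle 8-9 | A 9-12 | C 12-13 | D 13-14 | C 14-15 | E 15-16 | D 16-17 | F 17-18 | E 18-19 | D 19-20 | E 20-21 | D 21-22 | E 22-23 | D 23-24 | E 24-26 |
Completion: A=12  B=8  C=15  D=24  E=26  F=18  G=1
Turnaround (C−A): A=3  B=3  C=3  D=12  E=12  F=3  G=1
Waiting(G) = turnaround − burst = 1 − 1 = 0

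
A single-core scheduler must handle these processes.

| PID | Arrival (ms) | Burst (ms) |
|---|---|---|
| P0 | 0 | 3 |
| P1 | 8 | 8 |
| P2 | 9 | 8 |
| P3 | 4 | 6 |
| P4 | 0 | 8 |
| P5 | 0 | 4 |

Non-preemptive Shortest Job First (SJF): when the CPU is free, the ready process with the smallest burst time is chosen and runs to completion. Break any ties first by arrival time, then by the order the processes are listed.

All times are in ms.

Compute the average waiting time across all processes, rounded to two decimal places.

8.67

Timeline: | P0 0-3 | P5 3-7 | P3 7-13 | P4 13-21 | P1 21-29 | P2 29-37 |
Completion: P0=3  P1=29  P2=37  P3=13  P4=21  P5=7
Turnaround (C−A): P0=3  P1=21  P2=28  P3=9  P4=21  P5=7
Waiting times: P0=0, P1=13, P2=20, P3=3, P4=13, P5=3
Average waiting = (0+13+20+3+13+3) / 6 = 52/6 = 8.67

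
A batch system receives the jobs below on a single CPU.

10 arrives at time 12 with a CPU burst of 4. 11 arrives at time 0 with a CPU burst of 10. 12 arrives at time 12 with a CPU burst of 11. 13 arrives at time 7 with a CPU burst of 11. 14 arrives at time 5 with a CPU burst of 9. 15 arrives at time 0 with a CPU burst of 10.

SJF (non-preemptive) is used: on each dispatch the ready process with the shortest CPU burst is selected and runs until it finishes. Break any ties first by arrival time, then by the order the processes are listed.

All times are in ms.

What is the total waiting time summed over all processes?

93

Timeline: | 11 0-10 | 14 10-19 | 10 19-23 | 15 23-33 | 13 33-44 | 12 44-55 |
Completion: 10=23  11=10  12=55  13=44  14=19  15=33
Turnaround (C−A): 10=11  11=10  12=43  13=37  14=14  15=33
Waiting = turnaround − burst: 10=7, 11=0, 12=32, 13=26, 14=5, 15=23
Total waiting = 7 + 0 + 32 + 26 + 5 + 23 = 93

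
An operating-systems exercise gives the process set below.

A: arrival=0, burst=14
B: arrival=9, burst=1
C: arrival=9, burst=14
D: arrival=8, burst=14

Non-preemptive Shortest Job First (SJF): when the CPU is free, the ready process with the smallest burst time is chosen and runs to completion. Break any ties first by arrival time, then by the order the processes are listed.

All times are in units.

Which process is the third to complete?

Timeline: | A 0-14 | B 14-15 | D 15-29 | C 29-43 |
Completion: A=14  B=15  C=43  D=29
Finish order: A → B → D → C

D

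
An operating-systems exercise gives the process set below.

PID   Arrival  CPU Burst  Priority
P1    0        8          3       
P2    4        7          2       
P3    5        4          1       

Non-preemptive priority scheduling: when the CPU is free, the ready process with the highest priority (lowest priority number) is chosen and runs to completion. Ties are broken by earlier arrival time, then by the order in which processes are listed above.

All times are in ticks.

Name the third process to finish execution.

Gantt: | P1 0-8 | P3 8-12 | P2 12-19 |
Completion: P1=8  P2=19  P3=12
Turnaround (C−A): P1=8  P2=15  P3=7
Finish order: P1 → P3 → P2

P2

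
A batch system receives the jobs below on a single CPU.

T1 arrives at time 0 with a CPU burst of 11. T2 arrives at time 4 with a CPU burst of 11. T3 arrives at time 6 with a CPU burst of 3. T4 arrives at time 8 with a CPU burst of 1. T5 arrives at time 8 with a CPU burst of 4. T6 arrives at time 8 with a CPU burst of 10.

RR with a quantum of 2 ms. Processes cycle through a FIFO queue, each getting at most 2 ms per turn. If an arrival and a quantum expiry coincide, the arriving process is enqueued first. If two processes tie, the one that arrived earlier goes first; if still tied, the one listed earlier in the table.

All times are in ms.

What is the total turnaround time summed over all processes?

Timeline: | T1 0-4 | T2 4-6 | T1 6-8 | T3 8-10 | T2 10-12 | T4 12-13 | T5 13-15 | T6 15-17 | T1 17-19 | T3 19-20 | T2 20-22 | T5 22-24 | T6 24-26 | T1 26-28 | T2 28-30 | T6 30-32 | T1 32-33 | T2 33-35 | T6 35-37 | T2 37-38 | T6 38-40 |
Completion: T1=33  T2=38  T3=20  T4=13  T5=24  T6=40
Turnaround = completion − arrival: T1=33, T2=34, T3=14, T4=5, T5=16, T6=32
Total turnaround = 33 + 34 + 14 + 5 + 16 + 32 = 134

134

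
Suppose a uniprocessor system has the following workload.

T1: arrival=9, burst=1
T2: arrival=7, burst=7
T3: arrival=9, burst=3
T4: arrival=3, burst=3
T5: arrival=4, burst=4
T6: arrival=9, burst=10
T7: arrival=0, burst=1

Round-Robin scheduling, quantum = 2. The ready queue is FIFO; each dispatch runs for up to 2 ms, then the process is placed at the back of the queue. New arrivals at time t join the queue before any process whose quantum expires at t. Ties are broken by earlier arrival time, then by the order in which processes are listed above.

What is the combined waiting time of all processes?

Schedule: | T7 0-1 | idle 1-3 | T4 3-5 | T5 5-7 | T4 7-8 | T2 8-10 | T5 10-12 | T1 12-13 | T3 13-15 | T6 15-17 | T2 17-19 | T3 19-20 | T6 20-22 | T2 22-24 | T6 24-26 | T2 26-27 | T6 27-31 |
Completion: T1=13  T2=27  T3=20  T4=8  T5=12  T6=31  T7=1
Turnaround (C−A): T1=4  T2=20  T3=11  T4=5  T5=8  T6=22  T7=1
Waiting = turnaround − burst: T1=3, T2=13, T3=8, T4=2, T5=4, T6=12, T7=0
Total waiting = 3 + 13 + 8 + 2 + 4 + 12 + 0 = 42

42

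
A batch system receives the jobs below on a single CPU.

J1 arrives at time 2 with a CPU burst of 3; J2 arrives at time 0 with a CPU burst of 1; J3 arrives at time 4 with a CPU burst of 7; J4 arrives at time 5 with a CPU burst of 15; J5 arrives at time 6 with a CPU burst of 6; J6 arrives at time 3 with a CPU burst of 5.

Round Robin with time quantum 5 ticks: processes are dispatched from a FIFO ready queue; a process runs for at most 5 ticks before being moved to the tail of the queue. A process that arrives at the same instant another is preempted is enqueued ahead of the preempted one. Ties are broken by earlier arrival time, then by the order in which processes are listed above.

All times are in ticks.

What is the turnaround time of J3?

Schedule: | J2 0-1 | idle 1-2 | J1 2-5 | J6 5-10 | J3 10-15 | J4 15-20 | J5 20-25 | J3 25-27 | J4 27-32 | J5 32-33 | J4 33-38 |
Completion: J1=5  J2=1  J3=27  J4=38  J5=33  J6=10
Turnaround (C−A): J1=3  J2=1  J3=23  J4=33  J5=27  J6=7
Turnaround(J3) = completion − arrival = 27 − 4 = 23

23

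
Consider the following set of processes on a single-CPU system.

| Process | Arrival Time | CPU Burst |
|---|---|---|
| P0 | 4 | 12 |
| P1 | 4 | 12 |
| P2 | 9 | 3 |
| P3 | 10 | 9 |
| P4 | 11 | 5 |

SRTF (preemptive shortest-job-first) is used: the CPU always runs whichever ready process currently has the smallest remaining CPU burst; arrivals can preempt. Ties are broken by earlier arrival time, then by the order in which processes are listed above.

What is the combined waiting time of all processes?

52

Timeline: | idle 0-4 | P0 4-9 | P2 9-12 | P4 12-17 | P0 17-24 | P3 24-33 | P1 33-45 |
Completion: P0=24  P1=45  P2=12  P3=33  P4=17
Turnaround (C−A): P0=20  P1=41  P2=3  P3=23  P4=6
Waiting = turnaround − burst: P0=8, P1=29, P2=0, P3=14, P4=1
Total waiting = 8 + 29 + 0 + 14 + 1 = 52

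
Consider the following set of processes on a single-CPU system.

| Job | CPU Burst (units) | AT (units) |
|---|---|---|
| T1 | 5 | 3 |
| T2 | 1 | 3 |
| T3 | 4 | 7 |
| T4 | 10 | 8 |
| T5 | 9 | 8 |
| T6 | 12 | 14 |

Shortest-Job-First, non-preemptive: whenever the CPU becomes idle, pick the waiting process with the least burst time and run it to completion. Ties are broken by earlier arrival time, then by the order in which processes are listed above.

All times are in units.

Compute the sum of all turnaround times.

Gantt: | idle 0-3 | T2 3-4 | T1 4-9 | T3 9-13 | T5 13-22 | T4 22-32 | T6 32-44 |
Completion: T1=9  T2=4  T3=13  T4=32  T5=22  T6=44
Turnaround = completion − arrival: T1=6, T2=1, T3=6, T4=24, T5=14, T6=30
Total turnaround = 6 + 1 + 6 + 24 + 14 + 30 = 81

81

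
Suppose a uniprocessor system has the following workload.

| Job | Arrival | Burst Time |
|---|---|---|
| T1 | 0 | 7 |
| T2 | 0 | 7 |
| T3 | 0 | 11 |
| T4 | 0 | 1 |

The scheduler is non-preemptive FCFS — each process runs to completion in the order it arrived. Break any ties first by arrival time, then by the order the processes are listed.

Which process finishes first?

T1

Schedule: | T1 0-7 | T2 7-14 | T3 14-25 | T4 25-26 |
Completion: T1=7  T2=14  T3=25  T4=26
Finish order: T1 → T2 → T3 → T4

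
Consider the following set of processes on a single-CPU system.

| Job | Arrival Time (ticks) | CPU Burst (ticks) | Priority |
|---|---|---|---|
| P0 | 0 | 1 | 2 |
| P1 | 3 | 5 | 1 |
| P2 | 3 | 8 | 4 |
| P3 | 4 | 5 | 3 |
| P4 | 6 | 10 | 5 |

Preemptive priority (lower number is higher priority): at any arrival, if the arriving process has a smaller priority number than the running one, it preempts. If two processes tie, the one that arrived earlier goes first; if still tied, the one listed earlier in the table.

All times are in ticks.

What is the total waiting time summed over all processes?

29

Gantt: | P0 0-1 | idle 1-3 | P1 3-8 | P3 8-13 | P2 13-21 | P4 21-31 |
Completion: P0=1  P1=8  P2=21  P3=13  P4=31
Waiting = turnaround − burst: P0=0, P1=0, P2=10, P3=4, P4=15
Total waiting = 0 + 0 + 10 + 4 + 15 = 29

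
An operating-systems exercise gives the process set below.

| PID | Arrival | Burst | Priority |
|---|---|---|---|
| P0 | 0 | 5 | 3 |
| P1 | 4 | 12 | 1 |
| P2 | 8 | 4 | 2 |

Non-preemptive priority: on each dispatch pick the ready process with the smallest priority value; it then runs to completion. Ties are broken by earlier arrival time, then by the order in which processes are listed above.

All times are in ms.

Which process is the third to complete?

Gantt: | P0 0-5 | P1 5-17 | P2 17-21 |
Completion: P0=5  P1=17  P2=21
Turnaround (C−A): P0=5  P1=13  P2=13
Finish order: P0 → P1 → P2

P2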